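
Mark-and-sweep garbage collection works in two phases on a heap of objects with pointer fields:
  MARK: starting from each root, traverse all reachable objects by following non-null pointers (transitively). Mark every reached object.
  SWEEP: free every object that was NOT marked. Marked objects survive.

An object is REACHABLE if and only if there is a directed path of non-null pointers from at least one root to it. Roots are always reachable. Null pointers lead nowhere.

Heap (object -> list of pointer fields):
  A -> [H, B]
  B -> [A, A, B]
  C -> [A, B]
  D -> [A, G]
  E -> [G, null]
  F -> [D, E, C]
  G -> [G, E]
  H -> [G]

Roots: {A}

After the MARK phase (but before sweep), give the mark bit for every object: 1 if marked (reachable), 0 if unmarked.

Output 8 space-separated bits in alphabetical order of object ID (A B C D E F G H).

Answer: 1 1 0 0 1 0 1 1

Derivation:
Roots: A
Mark A: refs=H B, marked=A
Mark H: refs=G, marked=A H
Mark B: refs=A A B, marked=A B H
Mark G: refs=G E, marked=A B G H
Mark E: refs=G null, marked=A B E G H
Unmarked (collected): C D F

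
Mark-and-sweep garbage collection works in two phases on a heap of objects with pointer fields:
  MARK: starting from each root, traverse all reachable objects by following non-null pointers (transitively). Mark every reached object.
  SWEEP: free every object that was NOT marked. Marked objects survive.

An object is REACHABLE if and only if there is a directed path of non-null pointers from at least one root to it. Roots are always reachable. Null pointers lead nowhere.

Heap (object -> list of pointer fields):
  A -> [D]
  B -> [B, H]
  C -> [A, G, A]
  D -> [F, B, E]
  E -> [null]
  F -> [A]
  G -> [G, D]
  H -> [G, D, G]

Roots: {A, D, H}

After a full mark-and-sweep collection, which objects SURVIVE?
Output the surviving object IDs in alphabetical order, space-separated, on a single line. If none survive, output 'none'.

Answer: A B D E F G H

Derivation:
Roots: A D H
Mark A: refs=D, marked=A
Mark D: refs=F B E, marked=A D
Mark H: refs=G D G, marked=A D H
Mark F: refs=A, marked=A D F H
Mark B: refs=B H, marked=A B D F H
Mark E: refs=null, marked=A B D E F H
Mark G: refs=G D, marked=A B D E F G H
Unmarked (collected): C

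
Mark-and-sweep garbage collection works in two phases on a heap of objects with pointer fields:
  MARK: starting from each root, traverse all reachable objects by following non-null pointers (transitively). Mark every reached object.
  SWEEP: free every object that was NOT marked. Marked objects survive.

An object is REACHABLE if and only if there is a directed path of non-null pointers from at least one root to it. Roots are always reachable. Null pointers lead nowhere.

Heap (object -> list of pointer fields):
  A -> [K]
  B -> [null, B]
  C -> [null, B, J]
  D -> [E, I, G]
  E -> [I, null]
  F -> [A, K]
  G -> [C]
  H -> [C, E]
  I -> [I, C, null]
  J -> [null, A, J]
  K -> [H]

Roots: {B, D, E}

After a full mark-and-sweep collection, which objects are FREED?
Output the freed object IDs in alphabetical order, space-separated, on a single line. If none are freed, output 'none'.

Answer: F

Derivation:
Roots: B D E
Mark B: refs=null B, marked=B
Mark D: refs=E I G, marked=B D
Mark E: refs=I null, marked=B D E
Mark I: refs=I C null, marked=B D E I
Mark G: refs=C, marked=B D E G I
Mark C: refs=null B J, marked=B C D E G I
Mark J: refs=null A J, marked=B C D E G I J
Mark A: refs=K, marked=A B C D E G I J
Mark K: refs=H, marked=A B C D E G I J K
Mark H: refs=C E, marked=A B C D E G H I J K
Unmarked (collected): F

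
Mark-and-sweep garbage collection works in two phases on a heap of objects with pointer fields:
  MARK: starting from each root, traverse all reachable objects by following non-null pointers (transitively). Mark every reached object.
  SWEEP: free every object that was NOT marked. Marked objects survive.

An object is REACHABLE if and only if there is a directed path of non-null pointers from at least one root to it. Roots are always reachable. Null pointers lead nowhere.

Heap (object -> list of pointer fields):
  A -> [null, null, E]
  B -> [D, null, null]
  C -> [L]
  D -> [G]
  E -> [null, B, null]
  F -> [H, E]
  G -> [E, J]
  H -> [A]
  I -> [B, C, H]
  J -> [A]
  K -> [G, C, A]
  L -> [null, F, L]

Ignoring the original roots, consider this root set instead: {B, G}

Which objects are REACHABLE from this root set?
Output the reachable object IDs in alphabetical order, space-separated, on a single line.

Answer: A B D E G J

Derivation:
Roots: B G
Mark B: refs=D null null, marked=B
Mark G: refs=E J, marked=B G
Mark D: refs=G, marked=B D G
Mark E: refs=null B null, marked=B D E G
Mark J: refs=A, marked=B D E G J
Mark A: refs=null null E, marked=A B D E G J
Unmarked (collected): C F H I K L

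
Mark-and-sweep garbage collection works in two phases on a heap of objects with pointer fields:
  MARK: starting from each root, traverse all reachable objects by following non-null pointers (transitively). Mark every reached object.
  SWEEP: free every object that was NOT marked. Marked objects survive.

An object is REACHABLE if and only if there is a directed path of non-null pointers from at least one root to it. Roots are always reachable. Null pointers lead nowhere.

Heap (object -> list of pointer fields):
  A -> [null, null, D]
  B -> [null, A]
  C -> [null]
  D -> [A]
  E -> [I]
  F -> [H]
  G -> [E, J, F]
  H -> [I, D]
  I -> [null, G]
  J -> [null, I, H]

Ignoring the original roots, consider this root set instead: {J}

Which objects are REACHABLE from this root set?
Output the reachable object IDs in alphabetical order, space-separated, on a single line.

Answer: A D E F G H I J

Derivation:
Roots: J
Mark J: refs=null I H, marked=J
Mark I: refs=null G, marked=I J
Mark H: refs=I D, marked=H I J
Mark G: refs=E J F, marked=G H I J
Mark D: refs=A, marked=D G H I J
Mark E: refs=I, marked=D E G H I J
Mark F: refs=H, marked=D E F G H I J
Mark A: refs=null null D, marked=A D E F G H I J
Unmarked (collected): B C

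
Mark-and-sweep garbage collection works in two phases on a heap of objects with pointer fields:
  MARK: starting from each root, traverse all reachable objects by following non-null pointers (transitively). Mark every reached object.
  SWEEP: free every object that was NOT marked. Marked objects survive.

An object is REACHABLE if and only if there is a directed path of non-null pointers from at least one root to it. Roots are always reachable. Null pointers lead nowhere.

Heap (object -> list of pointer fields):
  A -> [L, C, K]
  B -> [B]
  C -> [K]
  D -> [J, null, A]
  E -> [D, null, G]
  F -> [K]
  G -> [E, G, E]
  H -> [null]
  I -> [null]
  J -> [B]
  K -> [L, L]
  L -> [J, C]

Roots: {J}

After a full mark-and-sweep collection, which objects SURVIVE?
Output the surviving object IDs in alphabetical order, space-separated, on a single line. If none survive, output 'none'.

Answer: B J

Derivation:
Roots: J
Mark J: refs=B, marked=J
Mark B: refs=B, marked=B J
Unmarked (collected): A C D E F G H I K L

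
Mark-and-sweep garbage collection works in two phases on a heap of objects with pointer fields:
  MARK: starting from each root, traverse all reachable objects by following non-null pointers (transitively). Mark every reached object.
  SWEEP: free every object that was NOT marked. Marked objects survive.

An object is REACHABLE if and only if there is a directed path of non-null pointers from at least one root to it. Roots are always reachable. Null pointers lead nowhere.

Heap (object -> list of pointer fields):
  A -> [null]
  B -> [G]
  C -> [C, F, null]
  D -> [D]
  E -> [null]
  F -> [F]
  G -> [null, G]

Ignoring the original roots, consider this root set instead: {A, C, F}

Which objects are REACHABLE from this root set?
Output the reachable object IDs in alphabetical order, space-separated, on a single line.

Answer: A C F

Derivation:
Roots: A C F
Mark A: refs=null, marked=A
Mark C: refs=C F null, marked=A C
Mark F: refs=F, marked=A C F
Unmarked (collected): B D E G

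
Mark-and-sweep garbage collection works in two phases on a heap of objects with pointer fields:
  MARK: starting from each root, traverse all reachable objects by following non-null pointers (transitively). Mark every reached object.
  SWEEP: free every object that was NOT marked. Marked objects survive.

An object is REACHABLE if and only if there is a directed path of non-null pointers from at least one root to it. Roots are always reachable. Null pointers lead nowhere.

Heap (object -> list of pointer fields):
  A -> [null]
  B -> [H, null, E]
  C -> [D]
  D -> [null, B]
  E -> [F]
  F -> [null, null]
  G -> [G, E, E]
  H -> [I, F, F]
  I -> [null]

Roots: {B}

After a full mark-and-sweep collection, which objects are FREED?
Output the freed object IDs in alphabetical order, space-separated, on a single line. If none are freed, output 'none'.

Answer: A C D G

Derivation:
Roots: B
Mark B: refs=H null E, marked=B
Mark H: refs=I F F, marked=B H
Mark E: refs=F, marked=B E H
Mark I: refs=null, marked=B E H I
Mark F: refs=null null, marked=B E F H I
Unmarked (collected): A C D G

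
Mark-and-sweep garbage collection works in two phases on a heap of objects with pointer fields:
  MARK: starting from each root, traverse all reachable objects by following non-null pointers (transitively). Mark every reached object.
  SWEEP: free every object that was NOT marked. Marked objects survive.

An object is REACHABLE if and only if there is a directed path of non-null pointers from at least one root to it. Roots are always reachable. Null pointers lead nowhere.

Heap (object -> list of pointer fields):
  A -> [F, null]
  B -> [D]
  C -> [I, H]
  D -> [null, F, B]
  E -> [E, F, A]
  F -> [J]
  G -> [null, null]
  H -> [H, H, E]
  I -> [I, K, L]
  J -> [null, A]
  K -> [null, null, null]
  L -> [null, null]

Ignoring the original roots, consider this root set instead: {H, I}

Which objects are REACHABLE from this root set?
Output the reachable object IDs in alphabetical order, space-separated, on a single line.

Roots: H I
Mark H: refs=H H E, marked=H
Mark I: refs=I K L, marked=H I
Mark E: refs=E F A, marked=E H I
Mark K: refs=null null null, marked=E H I K
Mark L: refs=null null, marked=E H I K L
Mark F: refs=J, marked=E F H I K L
Mark A: refs=F null, marked=A E F H I K L
Mark J: refs=null A, marked=A E F H I J K L
Unmarked (collected): B C D G

Answer: A E F H I J K L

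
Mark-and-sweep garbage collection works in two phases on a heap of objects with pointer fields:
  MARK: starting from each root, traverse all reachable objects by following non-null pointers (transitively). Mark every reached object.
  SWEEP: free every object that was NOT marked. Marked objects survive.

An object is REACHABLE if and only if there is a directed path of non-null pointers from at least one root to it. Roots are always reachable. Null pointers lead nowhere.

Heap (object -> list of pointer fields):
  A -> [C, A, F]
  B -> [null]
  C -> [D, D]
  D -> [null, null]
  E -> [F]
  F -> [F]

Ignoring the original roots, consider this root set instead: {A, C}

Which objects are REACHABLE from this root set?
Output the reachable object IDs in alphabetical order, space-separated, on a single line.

Answer: A C D F

Derivation:
Roots: A C
Mark A: refs=C A F, marked=A
Mark C: refs=D D, marked=A C
Mark F: refs=F, marked=A C F
Mark D: refs=null null, marked=A C D F
Unmarked (collected): B E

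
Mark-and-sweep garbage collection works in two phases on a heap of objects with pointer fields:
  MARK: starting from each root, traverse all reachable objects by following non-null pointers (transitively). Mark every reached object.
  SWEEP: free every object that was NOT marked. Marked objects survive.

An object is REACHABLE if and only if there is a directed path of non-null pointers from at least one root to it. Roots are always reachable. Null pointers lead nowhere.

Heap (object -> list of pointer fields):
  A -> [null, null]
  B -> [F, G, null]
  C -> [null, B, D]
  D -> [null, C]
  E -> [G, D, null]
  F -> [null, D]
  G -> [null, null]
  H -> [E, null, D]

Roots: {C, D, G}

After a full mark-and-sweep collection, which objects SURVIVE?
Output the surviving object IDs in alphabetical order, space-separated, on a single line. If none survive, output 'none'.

Roots: C D G
Mark C: refs=null B D, marked=C
Mark D: refs=null C, marked=C D
Mark G: refs=null null, marked=C D G
Mark B: refs=F G null, marked=B C D G
Mark F: refs=null D, marked=B C D F G
Unmarked (collected): A E H

Answer: B C D F G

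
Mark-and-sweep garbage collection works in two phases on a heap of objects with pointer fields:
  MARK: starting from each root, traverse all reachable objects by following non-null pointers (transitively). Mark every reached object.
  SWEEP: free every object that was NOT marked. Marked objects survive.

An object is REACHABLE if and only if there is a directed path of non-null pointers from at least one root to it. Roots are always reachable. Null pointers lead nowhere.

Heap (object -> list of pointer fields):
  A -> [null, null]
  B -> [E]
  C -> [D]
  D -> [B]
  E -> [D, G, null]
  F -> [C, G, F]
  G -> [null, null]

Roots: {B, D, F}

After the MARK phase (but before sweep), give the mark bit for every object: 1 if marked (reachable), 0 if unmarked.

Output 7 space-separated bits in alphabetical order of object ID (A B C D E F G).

Answer: 0 1 1 1 1 1 1

Derivation:
Roots: B D F
Mark B: refs=E, marked=B
Mark D: refs=B, marked=B D
Mark F: refs=C G F, marked=B D F
Mark E: refs=D G null, marked=B D E F
Mark C: refs=D, marked=B C D E F
Mark G: refs=null null, marked=B C D E F G
Unmarked (collected): A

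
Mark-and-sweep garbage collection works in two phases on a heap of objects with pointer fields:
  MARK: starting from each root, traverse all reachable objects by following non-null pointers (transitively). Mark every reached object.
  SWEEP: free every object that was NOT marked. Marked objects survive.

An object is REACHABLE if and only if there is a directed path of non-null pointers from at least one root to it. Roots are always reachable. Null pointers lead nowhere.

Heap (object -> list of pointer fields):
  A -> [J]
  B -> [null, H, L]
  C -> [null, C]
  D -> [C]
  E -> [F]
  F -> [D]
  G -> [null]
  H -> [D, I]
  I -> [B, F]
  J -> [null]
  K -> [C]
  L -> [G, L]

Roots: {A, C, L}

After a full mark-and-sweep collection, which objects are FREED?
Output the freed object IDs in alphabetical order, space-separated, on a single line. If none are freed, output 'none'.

Roots: A C L
Mark A: refs=J, marked=A
Mark C: refs=null C, marked=A C
Mark L: refs=G L, marked=A C L
Mark J: refs=null, marked=A C J L
Mark G: refs=null, marked=A C G J L
Unmarked (collected): B D E F H I K

Answer: B D E F H I K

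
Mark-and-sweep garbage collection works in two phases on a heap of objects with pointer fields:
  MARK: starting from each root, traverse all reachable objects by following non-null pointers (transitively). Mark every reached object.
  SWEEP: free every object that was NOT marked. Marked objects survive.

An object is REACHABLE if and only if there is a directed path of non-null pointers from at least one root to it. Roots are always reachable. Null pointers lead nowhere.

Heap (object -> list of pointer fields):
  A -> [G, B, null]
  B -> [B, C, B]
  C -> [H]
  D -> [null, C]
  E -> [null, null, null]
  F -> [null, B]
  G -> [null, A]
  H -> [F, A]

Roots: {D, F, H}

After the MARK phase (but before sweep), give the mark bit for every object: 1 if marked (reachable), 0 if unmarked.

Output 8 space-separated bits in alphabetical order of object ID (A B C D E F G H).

Roots: D F H
Mark D: refs=null C, marked=D
Mark F: refs=null B, marked=D F
Mark H: refs=F A, marked=D F H
Mark C: refs=H, marked=C D F H
Mark B: refs=B C B, marked=B C D F H
Mark A: refs=G B null, marked=A B C D F H
Mark G: refs=null A, marked=A B C D F G H
Unmarked (collected): E

Answer: 1 1 1 1 0 1 1 1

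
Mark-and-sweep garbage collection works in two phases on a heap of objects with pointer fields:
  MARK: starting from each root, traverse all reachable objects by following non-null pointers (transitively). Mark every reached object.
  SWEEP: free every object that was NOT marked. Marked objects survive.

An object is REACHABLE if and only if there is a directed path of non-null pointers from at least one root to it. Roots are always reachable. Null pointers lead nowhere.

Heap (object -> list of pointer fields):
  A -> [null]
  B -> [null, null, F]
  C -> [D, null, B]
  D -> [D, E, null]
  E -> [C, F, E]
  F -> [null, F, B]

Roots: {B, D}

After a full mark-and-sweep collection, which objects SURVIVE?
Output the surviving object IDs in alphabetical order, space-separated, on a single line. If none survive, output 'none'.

Roots: B D
Mark B: refs=null null F, marked=B
Mark D: refs=D E null, marked=B D
Mark F: refs=null F B, marked=B D F
Mark E: refs=C F E, marked=B D E F
Mark C: refs=D null B, marked=B C D E F
Unmarked (collected): A

Answer: B C D E F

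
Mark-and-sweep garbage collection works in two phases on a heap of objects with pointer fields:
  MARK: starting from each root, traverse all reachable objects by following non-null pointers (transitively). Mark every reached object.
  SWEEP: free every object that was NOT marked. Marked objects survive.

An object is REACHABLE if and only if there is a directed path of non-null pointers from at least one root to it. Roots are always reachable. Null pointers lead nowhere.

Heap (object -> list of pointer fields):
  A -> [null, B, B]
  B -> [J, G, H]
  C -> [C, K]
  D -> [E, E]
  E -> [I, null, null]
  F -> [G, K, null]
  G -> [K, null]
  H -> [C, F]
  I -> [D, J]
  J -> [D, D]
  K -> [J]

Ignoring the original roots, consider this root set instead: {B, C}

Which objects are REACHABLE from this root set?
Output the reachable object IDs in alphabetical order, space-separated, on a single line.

Answer: B C D E F G H I J K

Derivation:
Roots: B C
Mark B: refs=J G H, marked=B
Mark C: refs=C K, marked=B C
Mark J: refs=D D, marked=B C J
Mark G: refs=K null, marked=B C G J
Mark H: refs=C F, marked=B C G H J
Mark K: refs=J, marked=B C G H J K
Mark D: refs=E E, marked=B C D G H J K
Mark F: refs=G K null, marked=B C D F G H J K
Mark E: refs=I null null, marked=B C D E F G H J K
Mark I: refs=D J, marked=B C D E F G H I J K
Unmarked (collected): A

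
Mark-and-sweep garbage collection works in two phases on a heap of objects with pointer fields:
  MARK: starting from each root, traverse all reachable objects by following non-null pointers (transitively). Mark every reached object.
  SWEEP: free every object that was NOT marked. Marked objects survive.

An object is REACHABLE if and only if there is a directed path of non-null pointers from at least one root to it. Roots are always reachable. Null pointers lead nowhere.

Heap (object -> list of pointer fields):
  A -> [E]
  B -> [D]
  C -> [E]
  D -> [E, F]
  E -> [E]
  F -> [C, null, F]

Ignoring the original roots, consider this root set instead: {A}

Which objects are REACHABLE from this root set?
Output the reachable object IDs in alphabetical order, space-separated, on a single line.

Roots: A
Mark A: refs=E, marked=A
Mark E: refs=E, marked=A E
Unmarked (collected): B C D F

Answer: A E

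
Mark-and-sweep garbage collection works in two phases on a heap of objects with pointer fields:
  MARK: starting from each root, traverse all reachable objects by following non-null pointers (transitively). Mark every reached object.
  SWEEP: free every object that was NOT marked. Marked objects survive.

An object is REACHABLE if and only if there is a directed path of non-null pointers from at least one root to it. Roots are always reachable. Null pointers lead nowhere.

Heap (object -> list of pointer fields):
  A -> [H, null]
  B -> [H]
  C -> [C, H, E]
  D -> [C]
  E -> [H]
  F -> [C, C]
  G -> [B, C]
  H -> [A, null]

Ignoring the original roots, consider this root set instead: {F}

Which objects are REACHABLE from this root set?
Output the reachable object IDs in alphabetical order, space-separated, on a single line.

Answer: A C E F H

Derivation:
Roots: F
Mark F: refs=C C, marked=F
Mark C: refs=C H E, marked=C F
Mark H: refs=A null, marked=C F H
Mark E: refs=H, marked=C E F H
Mark A: refs=H null, marked=A C E F H
Unmarked (collected): B D G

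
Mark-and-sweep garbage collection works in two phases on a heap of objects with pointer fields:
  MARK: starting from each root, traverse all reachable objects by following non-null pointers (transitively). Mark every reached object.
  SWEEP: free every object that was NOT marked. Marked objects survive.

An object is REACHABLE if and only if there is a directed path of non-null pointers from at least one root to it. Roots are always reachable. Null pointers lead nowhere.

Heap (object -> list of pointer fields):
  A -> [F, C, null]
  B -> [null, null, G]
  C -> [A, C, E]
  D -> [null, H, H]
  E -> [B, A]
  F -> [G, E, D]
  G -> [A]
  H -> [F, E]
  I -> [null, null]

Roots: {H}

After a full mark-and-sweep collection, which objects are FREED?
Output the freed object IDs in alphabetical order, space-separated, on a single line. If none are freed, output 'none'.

Roots: H
Mark H: refs=F E, marked=H
Mark F: refs=G E D, marked=F H
Mark E: refs=B A, marked=E F H
Mark G: refs=A, marked=E F G H
Mark D: refs=null H H, marked=D E F G H
Mark B: refs=null null G, marked=B D E F G H
Mark A: refs=F C null, marked=A B D E F G H
Mark C: refs=A C E, marked=A B C D E F G H
Unmarked (collected): I

Answer: I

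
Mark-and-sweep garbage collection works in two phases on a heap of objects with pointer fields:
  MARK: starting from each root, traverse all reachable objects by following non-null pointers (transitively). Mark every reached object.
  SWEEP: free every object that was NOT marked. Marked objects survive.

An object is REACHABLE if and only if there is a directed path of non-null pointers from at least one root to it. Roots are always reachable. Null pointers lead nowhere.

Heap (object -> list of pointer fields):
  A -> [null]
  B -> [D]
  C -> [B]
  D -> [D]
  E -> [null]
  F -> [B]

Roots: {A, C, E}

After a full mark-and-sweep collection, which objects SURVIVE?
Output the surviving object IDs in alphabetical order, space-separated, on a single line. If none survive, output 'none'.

Roots: A C E
Mark A: refs=null, marked=A
Mark C: refs=B, marked=A C
Mark E: refs=null, marked=A C E
Mark B: refs=D, marked=A B C E
Mark D: refs=D, marked=A B C D E
Unmarked (collected): F

Answer: A B C D E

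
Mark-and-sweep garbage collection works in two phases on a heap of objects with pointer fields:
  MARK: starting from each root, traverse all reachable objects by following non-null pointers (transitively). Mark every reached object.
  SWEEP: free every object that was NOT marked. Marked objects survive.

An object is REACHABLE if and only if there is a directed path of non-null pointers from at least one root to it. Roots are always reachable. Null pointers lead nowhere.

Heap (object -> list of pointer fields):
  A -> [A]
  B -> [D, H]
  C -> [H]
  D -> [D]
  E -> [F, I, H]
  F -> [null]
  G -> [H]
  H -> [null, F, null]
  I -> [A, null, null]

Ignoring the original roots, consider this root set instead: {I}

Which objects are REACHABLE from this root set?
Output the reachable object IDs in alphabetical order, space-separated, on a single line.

Answer: A I

Derivation:
Roots: I
Mark I: refs=A null null, marked=I
Mark A: refs=A, marked=A I
Unmarked (collected): B C D E F G H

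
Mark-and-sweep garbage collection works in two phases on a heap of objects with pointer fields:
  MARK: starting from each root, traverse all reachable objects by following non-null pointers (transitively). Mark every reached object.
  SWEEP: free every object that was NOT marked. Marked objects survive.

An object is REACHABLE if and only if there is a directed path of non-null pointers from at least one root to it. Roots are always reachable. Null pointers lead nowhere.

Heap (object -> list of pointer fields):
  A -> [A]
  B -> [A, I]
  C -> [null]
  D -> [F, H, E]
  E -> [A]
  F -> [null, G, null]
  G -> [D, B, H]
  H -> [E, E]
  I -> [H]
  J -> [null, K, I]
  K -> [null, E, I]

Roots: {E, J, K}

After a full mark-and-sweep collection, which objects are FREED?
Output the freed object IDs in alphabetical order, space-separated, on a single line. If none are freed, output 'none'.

Answer: B C D F G

Derivation:
Roots: E J K
Mark E: refs=A, marked=E
Mark J: refs=null K I, marked=E J
Mark K: refs=null E I, marked=E J K
Mark A: refs=A, marked=A E J K
Mark I: refs=H, marked=A E I J K
Mark H: refs=E E, marked=A E H I J K
Unmarked (collected): B C D F G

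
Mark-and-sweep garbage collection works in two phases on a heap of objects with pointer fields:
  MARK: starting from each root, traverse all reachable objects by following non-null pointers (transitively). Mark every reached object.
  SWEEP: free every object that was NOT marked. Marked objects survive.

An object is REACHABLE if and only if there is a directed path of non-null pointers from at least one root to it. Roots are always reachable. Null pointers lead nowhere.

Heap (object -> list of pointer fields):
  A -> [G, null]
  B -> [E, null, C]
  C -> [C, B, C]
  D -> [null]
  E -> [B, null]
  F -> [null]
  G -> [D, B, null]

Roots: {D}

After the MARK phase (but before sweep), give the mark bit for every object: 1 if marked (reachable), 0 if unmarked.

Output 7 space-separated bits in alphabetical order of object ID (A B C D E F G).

Roots: D
Mark D: refs=null, marked=D
Unmarked (collected): A B C E F G

Answer: 0 0 0 1 0 0 0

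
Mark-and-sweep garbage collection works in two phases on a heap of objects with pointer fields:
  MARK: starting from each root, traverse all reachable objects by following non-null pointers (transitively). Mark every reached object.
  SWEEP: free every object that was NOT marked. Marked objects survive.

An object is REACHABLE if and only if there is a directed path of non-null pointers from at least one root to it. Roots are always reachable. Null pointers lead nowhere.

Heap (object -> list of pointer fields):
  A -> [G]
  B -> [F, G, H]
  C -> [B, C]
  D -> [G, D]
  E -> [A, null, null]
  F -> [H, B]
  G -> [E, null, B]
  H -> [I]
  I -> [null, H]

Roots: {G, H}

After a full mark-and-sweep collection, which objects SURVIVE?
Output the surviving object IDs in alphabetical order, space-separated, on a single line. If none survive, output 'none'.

Roots: G H
Mark G: refs=E null B, marked=G
Mark H: refs=I, marked=G H
Mark E: refs=A null null, marked=E G H
Mark B: refs=F G H, marked=B E G H
Mark I: refs=null H, marked=B E G H I
Mark A: refs=G, marked=A B E G H I
Mark F: refs=H B, marked=A B E F G H I
Unmarked (collected): C D

Answer: A B E F G H I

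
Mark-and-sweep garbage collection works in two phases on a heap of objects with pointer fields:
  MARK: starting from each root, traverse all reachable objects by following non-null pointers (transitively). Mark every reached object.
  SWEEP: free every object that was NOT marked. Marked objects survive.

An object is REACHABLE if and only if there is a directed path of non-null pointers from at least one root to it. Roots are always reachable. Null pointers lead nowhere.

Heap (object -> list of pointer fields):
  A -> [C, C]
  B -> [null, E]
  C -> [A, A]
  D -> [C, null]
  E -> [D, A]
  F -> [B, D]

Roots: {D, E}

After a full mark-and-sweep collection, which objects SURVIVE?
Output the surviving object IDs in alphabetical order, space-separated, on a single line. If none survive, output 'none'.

Roots: D E
Mark D: refs=C null, marked=D
Mark E: refs=D A, marked=D E
Mark C: refs=A A, marked=C D E
Mark A: refs=C C, marked=A C D E
Unmarked (collected): B F

Answer: A C D E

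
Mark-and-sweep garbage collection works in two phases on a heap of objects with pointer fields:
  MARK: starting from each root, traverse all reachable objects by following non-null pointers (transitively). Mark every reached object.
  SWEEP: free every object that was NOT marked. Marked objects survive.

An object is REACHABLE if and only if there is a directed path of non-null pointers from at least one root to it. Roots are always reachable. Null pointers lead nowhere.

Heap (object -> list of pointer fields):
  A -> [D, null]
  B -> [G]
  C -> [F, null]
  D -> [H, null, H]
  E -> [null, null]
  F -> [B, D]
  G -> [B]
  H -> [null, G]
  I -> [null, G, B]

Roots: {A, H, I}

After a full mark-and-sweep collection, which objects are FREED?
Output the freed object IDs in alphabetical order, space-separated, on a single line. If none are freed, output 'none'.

Answer: C E F

Derivation:
Roots: A H I
Mark A: refs=D null, marked=A
Mark H: refs=null G, marked=A H
Mark I: refs=null G B, marked=A H I
Mark D: refs=H null H, marked=A D H I
Mark G: refs=B, marked=A D G H I
Mark B: refs=G, marked=A B D G H I
Unmarked (collected): C E F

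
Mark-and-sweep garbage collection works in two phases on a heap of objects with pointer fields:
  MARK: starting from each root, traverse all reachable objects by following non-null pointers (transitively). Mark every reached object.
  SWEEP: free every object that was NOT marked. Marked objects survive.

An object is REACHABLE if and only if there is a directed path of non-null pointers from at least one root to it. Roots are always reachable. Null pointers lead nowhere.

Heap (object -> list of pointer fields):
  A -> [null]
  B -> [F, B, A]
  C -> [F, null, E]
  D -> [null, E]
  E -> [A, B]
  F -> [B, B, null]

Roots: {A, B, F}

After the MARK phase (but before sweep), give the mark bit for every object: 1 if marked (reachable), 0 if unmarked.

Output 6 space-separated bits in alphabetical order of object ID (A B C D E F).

Roots: A B F
Mark A: refs=null, marked=A
Mark B: refs=F B A, marked=A B
Mark F: refs=B B null, marked=A B F
Unmarked (collected): C D E

Answer: 1 1 0 0 0 1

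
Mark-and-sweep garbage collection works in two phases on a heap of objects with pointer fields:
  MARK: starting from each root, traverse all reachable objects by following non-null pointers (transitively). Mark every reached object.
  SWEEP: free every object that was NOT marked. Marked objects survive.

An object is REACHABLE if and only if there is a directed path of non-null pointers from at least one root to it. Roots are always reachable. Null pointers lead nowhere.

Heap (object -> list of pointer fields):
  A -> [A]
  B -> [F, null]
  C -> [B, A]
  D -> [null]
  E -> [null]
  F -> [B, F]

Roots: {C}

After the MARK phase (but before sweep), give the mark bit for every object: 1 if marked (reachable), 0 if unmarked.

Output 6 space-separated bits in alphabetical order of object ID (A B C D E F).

Answer: 1 1 1 0 0 1

Derivation:
Roots: C
Mark C: refs=B A, marked=C
Mark B: refs=F null, marked=B C
Mark A: refs=A, marked=A B C
Mark F: refs=B F, marked=A B C F
Unmarked (collected): D E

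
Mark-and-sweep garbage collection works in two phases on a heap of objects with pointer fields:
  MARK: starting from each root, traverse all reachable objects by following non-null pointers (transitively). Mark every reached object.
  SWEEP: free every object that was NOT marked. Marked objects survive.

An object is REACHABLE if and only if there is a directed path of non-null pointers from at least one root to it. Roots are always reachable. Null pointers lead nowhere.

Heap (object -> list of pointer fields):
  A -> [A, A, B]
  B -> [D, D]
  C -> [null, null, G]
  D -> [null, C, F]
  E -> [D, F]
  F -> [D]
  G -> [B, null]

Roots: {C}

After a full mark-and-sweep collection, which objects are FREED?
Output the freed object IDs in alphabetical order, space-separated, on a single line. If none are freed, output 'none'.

Answer: A E

Derivation:
Roots: C
Mark C: refs=null null G, marked=C
Mark G: refs=B null, marked=C G
Mark B: refs=D D, marked=B C G
Mark D: refs=null C F, marked=B C D G
Mark F: refs=D, marked=B C D F G
Unmarked (collected): A E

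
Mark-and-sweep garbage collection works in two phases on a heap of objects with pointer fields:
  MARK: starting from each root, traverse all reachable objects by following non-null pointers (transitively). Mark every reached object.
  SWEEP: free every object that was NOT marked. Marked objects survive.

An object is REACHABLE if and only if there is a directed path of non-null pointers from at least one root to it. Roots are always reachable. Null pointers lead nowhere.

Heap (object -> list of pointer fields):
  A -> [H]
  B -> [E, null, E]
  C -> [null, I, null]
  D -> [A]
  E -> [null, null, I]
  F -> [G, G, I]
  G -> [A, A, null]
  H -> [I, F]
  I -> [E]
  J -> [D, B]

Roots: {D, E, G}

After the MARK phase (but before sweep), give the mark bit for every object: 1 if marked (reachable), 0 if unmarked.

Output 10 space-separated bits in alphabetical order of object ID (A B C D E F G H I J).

Roots: D E G
Mark D: refs=A, marked=D
Mark E: refs=null null I, marked=D E
Mark G: refs=A A null, marked=D E G
Mark A: refs=H, marked=A D E G
Mark I: refs=E, marked=A D E G I
Mark H: refs=I F, marked=A D E G H I
Mark F: refs=G G I, marked=A D E F G H I
Unmarked (collected): B C J

Answer: 1 0 0 1 1 1 1 1 1 0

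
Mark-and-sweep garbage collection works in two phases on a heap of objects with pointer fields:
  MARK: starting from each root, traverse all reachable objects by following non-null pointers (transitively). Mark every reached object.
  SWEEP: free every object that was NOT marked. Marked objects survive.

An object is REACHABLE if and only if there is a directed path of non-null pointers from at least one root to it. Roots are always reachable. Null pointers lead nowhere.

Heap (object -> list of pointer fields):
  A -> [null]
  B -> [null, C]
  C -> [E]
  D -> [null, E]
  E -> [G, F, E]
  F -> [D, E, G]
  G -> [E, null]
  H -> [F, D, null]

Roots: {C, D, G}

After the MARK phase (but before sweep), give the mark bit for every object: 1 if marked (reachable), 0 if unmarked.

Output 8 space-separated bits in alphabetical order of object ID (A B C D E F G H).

Roots: C D G
Mark C: refs=E, marked=C
Mark D: refs=null E, marked=C D
Mark G: refs=E null, marked=C D G
Mark E: refs=G F E, marked=C D E G
Mark F: refs=D E G, marked=C D E F G
Unmarked (collected): A B H

Answer: 0 0 1 1 1 1 1 0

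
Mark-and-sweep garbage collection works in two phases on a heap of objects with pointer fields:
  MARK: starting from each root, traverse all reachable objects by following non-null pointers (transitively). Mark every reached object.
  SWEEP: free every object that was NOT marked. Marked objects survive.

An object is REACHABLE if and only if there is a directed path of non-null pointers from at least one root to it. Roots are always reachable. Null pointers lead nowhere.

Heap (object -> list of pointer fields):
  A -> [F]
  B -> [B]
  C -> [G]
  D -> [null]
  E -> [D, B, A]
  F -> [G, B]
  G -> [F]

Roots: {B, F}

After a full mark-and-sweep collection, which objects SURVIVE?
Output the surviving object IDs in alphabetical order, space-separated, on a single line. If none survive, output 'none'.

Answer: B F G

Derivation:
Roots: B F
Mark B: refs=B, marked=B
Mark F: refs=G B, marked=B F
Mark G: refs=F, marked=B F G
Unmarked (collected): A C D E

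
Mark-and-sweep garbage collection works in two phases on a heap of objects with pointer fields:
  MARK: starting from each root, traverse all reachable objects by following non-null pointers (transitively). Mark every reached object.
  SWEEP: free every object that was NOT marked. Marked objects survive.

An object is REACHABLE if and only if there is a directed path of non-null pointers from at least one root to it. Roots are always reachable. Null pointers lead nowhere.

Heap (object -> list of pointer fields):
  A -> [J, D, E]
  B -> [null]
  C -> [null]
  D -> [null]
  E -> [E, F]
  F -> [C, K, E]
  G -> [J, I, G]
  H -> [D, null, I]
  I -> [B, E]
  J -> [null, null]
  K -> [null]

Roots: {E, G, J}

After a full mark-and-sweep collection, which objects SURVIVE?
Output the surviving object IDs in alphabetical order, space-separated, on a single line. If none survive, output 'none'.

Answer: B C E F G I J K

Derivation:
Roots: E G J
Mark E: refs=E F, marked=E
Mark G: refs=J I G, marked=E G
Mark J: refs=null null, marked=E G J
Mark F: refs=C K E, marked=E F G J
Mark I: refs=B E, marked=E F G I J
Mark C: refs=null, marked=C E F G I J
Mark K: refs=null, marked=C E F G I J K
Mark B: refs=null, marked=B C E F G I J K
Unmarked (collected): A D H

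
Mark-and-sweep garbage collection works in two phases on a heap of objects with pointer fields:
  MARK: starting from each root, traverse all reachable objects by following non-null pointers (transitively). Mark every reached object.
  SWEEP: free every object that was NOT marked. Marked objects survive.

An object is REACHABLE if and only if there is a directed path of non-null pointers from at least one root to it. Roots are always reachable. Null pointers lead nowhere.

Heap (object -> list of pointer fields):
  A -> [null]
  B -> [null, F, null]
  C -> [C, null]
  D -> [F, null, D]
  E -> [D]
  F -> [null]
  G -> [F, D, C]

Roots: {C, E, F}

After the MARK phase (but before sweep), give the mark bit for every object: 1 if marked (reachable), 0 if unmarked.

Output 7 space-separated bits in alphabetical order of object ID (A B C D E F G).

Answer: 0 0 1 1 1 1 0

Derivation:
Roots: C E F
Mark C: refs=C null, marked=C
Mark E: refs=D, marked=C E
Mark F: refs=null, marked=C E F
Mark D: refs=F null D, marked=C D E F
Unmarked (collected): A B G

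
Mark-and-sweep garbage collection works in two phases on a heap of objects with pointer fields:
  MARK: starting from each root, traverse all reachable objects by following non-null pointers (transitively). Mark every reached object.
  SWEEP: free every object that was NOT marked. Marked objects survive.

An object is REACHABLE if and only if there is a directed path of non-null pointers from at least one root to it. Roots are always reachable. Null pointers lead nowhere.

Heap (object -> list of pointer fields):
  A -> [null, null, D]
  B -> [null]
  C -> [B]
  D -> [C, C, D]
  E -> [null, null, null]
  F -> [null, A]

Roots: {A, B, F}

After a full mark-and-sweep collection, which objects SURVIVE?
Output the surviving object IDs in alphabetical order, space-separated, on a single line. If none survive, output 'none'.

Answer: A B C D F

Derivation:
Roots: A B F
Mark A: refs=null null D, marked=A
Mark B: refs=null, marked=A B
Mark F: refs=null A, marked=A B F
Mark D: refs=C C D, marked=A B D F
Mark C: refs=B, marked=A B C D F
Unmarked (collected): E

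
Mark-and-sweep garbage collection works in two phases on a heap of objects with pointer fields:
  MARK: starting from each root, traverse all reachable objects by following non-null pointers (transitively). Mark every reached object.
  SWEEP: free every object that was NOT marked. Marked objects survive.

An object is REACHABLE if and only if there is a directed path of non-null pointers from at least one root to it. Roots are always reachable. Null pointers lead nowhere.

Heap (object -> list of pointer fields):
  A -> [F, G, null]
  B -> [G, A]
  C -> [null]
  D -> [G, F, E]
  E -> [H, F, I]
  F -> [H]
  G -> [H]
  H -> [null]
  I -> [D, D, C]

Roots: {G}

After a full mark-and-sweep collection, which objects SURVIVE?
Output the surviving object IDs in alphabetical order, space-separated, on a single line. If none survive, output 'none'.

Roots: G
Mark G: refs=H, marked=G
Mark H: refs=null, marked=G H
Unmarked (collected): A B C D E F I

Answer: G H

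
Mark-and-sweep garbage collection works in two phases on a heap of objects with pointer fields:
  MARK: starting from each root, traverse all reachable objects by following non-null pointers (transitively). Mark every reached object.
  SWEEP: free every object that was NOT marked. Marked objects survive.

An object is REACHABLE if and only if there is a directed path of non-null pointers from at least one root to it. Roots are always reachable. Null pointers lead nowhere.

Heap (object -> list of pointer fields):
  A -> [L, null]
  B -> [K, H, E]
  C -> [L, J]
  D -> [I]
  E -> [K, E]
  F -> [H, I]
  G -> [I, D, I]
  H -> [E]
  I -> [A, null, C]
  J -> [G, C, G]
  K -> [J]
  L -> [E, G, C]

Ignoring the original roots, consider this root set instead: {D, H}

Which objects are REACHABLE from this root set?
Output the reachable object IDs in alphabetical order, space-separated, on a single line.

Roots: D H
Mark D: refs=I, marked=D
Mark H: refs=E, marked=D H
Mark I: refs=A null C, marked=D H I
Mark E: refs=K E, marked=D E H I
Mark A: refs=L null, marked=A D E H I
Mark C: refs=L J, marked=A C D E H I
Mark K: refs=J, marked=A C D E H I K
Mark L: refs=E G C, marked=A C D E H I K L
Mark J: refs=G C G, marked=A C D E H I J K L
Mark G: refs=I D I, marked=A C D E G H I J K L
Unmarked (collected): B F

Answer: A C D E G H I J K L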